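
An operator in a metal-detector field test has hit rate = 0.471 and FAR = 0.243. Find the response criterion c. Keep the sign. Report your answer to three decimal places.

c = 0.385

Φ⁻¹(H) = Φ⁻¹(0.471) = -0.0728
Φ⁻¹(FA) = Φ⁻¹(0.243) = -0.6967
c = −½·[z(H) + z(FA)] = −0.5 × (-0.0728 + (-0.6967)) = 0.38475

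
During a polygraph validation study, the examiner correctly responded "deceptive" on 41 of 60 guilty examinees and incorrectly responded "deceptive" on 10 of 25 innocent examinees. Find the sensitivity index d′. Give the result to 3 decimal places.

H = 41/60 = 0.6833
FA = 10/25 = 0.4000
z(H) = z(0.6833) = 0.4769
z(FA) = z(0.4000) = -0.2533
d' = z(H) − z(FA) = 0.4769 − (-0.2533) = 0.7302

d′ = 0.730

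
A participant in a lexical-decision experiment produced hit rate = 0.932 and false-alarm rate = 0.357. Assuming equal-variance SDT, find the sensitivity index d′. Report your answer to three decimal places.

d′ = 1.857

z(H) = 1.4909
z(FA) = -0.3665
d' = z(H) − z(FA) = 1.4909 − (-0.3665) = 1.8574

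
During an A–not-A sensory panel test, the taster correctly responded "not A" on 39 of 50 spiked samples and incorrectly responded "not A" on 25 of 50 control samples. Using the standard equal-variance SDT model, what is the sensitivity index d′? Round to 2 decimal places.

d′ = 0.77

H = 39/50 = 0.7800
FA = 25/50 = 0.5000
z(H) = z(0.7800) = 0.772
z(FA) = z(0.5000) = 0.000
d' = z(H) − z(FA) = 0.772 − 0.000 = 0.772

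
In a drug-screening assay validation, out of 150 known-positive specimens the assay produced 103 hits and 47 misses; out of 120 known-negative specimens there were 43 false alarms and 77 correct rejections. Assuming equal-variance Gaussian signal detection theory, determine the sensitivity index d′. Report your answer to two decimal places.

H = 103/150 = 0.6867
FA = 43/120 = 0.3583
z(H) = z(0.6867) = 0.487
z(FA) = z(0.3583) = -0.363
d' = z(H) − z(FA) = 0.487 − (-0.363) = 0.850

d′ = 0.85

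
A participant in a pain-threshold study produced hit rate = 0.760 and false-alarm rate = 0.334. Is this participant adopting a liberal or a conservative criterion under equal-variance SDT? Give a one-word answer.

liberal

z(H) = 0.706, z(FA) = -0.429
c = −½·(z(H) + z(FA)) = -0.1385
c < 0 → liberal criterion (biased toward responding “yes”).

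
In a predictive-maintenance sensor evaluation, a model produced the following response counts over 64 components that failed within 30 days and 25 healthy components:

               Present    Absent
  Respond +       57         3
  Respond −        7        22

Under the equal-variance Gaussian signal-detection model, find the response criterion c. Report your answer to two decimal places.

H = 57/64 = 0.8906
FA = 3/25 = 0.1200
Φ⁻¹(0.8906) = 1.230, Φ⁻¹(0.1200) = -1.175
c = −½·[z(H) + z(FA)] = −0.5 × (1.230 + (-1.175)) = -0.0275
c < 0: the model has a liberal response bias.

c = -0.03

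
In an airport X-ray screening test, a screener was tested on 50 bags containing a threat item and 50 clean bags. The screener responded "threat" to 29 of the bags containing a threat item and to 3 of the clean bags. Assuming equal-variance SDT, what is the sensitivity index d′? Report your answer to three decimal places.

d′ = 1.757

H = 29/50 = 0.5800
FA = 3/50 = 0.0600
z(H) = z(0.5800) = 0.2019
z(FA) = z(0.0600) = -1.5548
d' = z(H) − z(FA) = 0.2019 − (-1.5548) = 1.7567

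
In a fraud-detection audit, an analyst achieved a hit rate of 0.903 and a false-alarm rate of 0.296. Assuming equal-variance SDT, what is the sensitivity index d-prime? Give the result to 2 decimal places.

Φ⁻¹(H) = Φ⁻¹(0.903) = 1.2988
Φ⁻¹(FA) = Φ⁻¹(0.296) = -0.5359
d' = z(H) − z(FA) = 1.2988 − (-0.5359) = 1.8347

d-prime = 1.83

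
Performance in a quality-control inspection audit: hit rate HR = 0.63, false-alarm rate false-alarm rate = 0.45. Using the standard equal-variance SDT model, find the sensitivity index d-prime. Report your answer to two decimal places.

z(H) = z(0.63) = 0.332
z(FA) = z(0.45) = -0.126
d' = z(H) − z(FA) = 0.332 − (-0.126) = 0.458

d-prime = 0.46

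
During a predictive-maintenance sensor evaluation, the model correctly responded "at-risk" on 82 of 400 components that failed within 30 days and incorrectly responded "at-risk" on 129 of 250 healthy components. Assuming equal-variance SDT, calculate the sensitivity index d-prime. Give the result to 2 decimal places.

H = 82/400 = 0.2050
FA = 129/250 = 0.5160
Φ⁻¹(0.2050) = -0.8239, Φ⁻¹(0.5160) = 0.0401
d' = z(H) − z(FA) = -0.8239 − 0.0401 = -0.8640

d-prime = -0.86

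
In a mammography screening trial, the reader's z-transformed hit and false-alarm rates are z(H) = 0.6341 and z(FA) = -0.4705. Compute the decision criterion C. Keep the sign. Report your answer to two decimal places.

c = −½·[z(H) + z(FA)] = −½·(0.6341 + (-0.4705)) = -0.0818

C = -0.08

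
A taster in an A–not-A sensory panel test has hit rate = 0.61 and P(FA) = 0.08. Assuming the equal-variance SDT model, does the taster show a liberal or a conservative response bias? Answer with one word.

z(H) = 0.279, z(FA) = -1.405
c = −½·(z(H) + z(FA)) = 0.563
c > 0 → conservative criterion (biased toward responding “no”).

conservative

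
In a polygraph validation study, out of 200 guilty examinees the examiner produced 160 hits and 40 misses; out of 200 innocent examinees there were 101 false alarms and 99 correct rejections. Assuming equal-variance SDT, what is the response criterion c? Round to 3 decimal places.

c = -0.427

H = 160/200 = 0.8000
FA = 101/200 = 0.5050
z(H) = z(0.8000) = 0.8416
z(FA) = z(0.5050) = 0.0125
c = −½·[z(H) + z(FA)] = −0.5 × (0.8416 + 0.0125) = -0.42705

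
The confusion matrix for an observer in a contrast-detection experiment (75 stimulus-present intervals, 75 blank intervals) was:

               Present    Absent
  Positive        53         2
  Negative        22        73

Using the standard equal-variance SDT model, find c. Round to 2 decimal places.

c = 0.69

H = 53/75 = 0.7067
FA = 2/75 = 0.0267
z(H) = z(0.7067) = 0.5438
z(FA) = z(0.0267) = -1.9317
c = −½·[z(H) + z(FA)] = −0.5 × (0.5438 + (-1.9317)) = 0.69395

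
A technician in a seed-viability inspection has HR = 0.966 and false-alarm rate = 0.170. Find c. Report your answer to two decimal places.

Φ⁻¹(0.966) = 1.825, Φ⁻¹(0.170) = -0.954
c = −½·[z(H) + z(FA)] = −0.5 × (1.825 + (-0.954)) = -0.4355

c = -0.44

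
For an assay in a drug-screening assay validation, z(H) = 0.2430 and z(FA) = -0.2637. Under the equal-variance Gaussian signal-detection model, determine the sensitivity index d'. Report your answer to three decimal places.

d' = 0.507

d' = z(H) − z(FA) = 0.2430 − (-0.2637) = 0.5067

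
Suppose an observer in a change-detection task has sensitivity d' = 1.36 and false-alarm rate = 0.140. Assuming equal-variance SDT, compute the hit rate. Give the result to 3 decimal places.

z(false-alarm rate) = z(0.140) = -1.0803
z(H) = z(FA) + d' = -1.0803 + 1.36 = 0.2797
hit rate = Φ(0.2797) = 0.6101

hit rate = 0.610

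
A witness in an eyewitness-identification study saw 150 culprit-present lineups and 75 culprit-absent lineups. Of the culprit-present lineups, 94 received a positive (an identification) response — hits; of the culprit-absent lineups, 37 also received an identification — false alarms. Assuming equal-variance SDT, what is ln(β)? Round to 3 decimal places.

ln β = -0.052

H = 94/150 = 0.6267
FA = 37/75 = 0.4933
z(0.6267) = 0.3231, z(0.4933) = -0.0168
ln β = −½·[z(H)² − z(FA)²] = −0.5 × (0.1044 − 0.0003) = -0.05205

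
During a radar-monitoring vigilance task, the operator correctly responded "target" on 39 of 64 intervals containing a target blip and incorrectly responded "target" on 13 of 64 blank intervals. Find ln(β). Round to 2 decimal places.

H = 39/64 = 0.6094
FA = 13/64 = 0.2031
Φ⁻¹(H) = 0.278
Φ⁻¹(FA) = -0.831
ln β = −½·[z(H)² − z(FA)²] = −0.5 × (0.077 − 0.691) = 0.307

ln β = 0.31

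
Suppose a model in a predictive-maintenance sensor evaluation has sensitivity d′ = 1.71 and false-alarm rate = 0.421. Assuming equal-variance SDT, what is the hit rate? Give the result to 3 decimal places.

z(false-alarm rate) = z(0.421) = -0.1993
z(H) = z(FA) + d' = -0.1993 + 1.71 = 1.5107
hit rate = Φ(1.5107) = 0.9346

hit rate = 0.935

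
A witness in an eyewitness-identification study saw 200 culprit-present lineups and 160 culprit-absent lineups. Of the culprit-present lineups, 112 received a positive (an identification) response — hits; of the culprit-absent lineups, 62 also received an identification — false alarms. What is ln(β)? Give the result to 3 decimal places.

ln β = 0.029

H = 112/200 = 0.5600
FA = 62/160 = 0.3875
z(H) = 0.1510
z(FA) = -0.2858
ln β = −½·[z(H)² − z(FA)²] = −0.5 × (0.0228 − 0.0817) = 0.02945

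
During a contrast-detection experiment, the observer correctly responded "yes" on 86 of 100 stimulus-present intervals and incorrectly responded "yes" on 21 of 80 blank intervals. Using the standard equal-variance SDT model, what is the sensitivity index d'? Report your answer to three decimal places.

d' = 1.716

H = 86/100 = 0.8600
FA = 21/80 = 0.2625
Φ⁻¹(0.8600) = 1.0803, Φ⁻¹(0.2625) = -0.6357
d' = z(H) − z(FA) = 1.0803 − (-0.6357) = 1.7160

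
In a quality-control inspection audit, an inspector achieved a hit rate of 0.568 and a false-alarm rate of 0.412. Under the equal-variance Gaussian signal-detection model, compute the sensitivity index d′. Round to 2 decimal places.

d′ = 0.39

Φ⁻¹(H) = Φ⁻¹(0.568) = 0.1713
Φ⁻¹(FA) = Φ⁻¹(0.412) = -0.2224
d' = z(H) − z(FA) = 0.1713 − (-0.2224) = 0.3937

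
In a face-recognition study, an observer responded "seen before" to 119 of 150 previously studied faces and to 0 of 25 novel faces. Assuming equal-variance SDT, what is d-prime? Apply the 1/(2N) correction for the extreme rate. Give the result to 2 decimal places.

The false-alarm rate is 0/25 = 0, so apply the 1/(2N) correction: FA → 1/(2·25) = 0.02000.
z(H) = z(0.79333) = 0.818
z(FA) = z(0.02000) = -2.054
d' = 0.818 − (-2.054) = 2.872

d-prime = 2.87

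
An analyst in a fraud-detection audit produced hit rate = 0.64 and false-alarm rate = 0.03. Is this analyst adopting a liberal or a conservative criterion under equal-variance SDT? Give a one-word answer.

z(H) = 0.358, z(FA) = -1.881
c = −½·(z(H) + z(FA)) = 0.7615
c > 0 → conservative criterion (biased toward responding “no”).

conservative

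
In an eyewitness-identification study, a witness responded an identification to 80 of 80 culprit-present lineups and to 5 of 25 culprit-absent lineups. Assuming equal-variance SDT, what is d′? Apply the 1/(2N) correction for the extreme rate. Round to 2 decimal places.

The hit rate is 80/80 = 1, so apply the 1/(2N) correction: H → 1 − 1/(2·80) = 0.99375.
z(H) = z(0.99375) = 2.498
z(FA) = z(0.20000) = -0.842
d' = 2.498 − (-0.842) = 3.340

d′ = 3.34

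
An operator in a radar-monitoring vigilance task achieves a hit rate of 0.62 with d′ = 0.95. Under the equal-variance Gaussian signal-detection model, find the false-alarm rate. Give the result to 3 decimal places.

false-alarm rate = 0.260

z(hit rate) = z(0.62) = 0.3055
z(FA) = z(H) − d' = 0.3055 − 0.95 = -0.6445
false-alarm rate = Φ(-0.6445) = 0.2596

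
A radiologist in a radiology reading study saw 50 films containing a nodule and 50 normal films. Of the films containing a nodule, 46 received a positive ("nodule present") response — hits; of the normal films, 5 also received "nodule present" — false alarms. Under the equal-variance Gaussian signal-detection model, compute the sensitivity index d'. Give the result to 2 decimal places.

H = 46/50 = 0.9200
FA = 5/50 = 0.1000
Φ⁻¹(H) = Φ⁻¹(0.9200) = 1.405
Φ⁻¹(FA) = Φ⁻¹(0.1000) = -1.282
d' = z(H) − z(FA) = 1.405 − (-1.282) = 2.687

d' = 2.69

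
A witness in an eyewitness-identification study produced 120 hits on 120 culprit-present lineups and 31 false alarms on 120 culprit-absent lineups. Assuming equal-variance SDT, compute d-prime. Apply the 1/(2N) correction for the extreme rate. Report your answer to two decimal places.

The hit rate is 120/120 = 1, so apply the 1/(2N) correction: H → 1 − 1/(2·120) = 0.99583.
z(H) = z(0.99583) = 2.638
z(FA) = z(0.25833) = -0.649
d' = 2.638 − (-0.649) = 3.287

d-prime = 3.29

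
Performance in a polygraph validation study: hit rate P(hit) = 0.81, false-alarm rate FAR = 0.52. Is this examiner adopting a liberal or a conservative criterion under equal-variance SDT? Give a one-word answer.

z(H) = 0.878, z(FA) = 0.050
c = −½·(z(H) + z(FA)) = -0.464
c < 0 → liberal criterion (biased toward responding “yes”).

liberal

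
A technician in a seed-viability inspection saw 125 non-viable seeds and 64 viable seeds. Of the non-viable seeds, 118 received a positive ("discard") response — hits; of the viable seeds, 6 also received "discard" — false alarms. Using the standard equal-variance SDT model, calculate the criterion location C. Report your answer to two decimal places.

C = -0.14

H = 118/125 = 0.9440
FA = 6/64 = 0.0938
Φ⁻¹(0.9440) = 1.5893, Φ⁻¹(0.0938) = -1.3177
c = −½·[z(H) + z(FA)] = −0.5 × (1.5893 + (-1.3177)) = -0.1358
c < 0: the technician has a liberal response bias.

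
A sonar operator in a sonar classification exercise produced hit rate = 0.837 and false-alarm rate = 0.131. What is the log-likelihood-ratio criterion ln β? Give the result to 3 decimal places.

ln β = 0.147

Φ⁻¹(0.837) = 0.9822, Φ⁻¹(0.131) = -1.1217
ln β = −½·[z(H)² − z(FA)²] = −0.5 × (0.9647 − 1.2582) = 0.14675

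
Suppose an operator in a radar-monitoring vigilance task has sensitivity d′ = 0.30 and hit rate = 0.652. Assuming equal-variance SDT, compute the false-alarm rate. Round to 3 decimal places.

false-alarm rate = 0.536

z(hit rate) = z(0.652) = 0.3907
z(FA) = z(H) − d' = 0.3907 − 0.30 = 0.0907
false-alarm rate = Φ(0.0907) = 0.5361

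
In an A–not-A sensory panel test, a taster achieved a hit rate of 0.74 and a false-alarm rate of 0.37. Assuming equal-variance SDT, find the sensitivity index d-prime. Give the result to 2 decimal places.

d-prime = 0.98

z(0.74) = 0.643, z(0.37) = -0.332
d' = z(H) − z(FA) = 0.643 − (-0.332) = 0.975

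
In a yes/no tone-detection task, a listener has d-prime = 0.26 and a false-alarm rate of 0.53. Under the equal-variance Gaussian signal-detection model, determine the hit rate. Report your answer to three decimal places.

hit rate = 0.631

z(false-alarm rate) = z(0.53) = 0.0753
z(H) = z(FA) + d' = 0.0753 + 0.26 = 0.3353
hit rate = Φ(0.3353) = 0.6313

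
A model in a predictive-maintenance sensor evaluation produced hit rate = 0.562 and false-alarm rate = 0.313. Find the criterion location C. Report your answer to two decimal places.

C = 0.17

Φ⁻¹(H) = Φ⁻¹(0.562) = 0.1560
Φ⁻¹(FA) = Φ⁻¹(0.313) = -0.4874
c = −½·[z(H) + z(FA)] = −0.5 × (0.1560 + (-0.4874)) = 0.1657
c > 0: the model has a conservative response bias.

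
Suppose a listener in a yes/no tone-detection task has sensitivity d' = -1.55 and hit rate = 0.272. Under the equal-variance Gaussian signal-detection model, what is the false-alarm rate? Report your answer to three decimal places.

z(hit rate) = z(0.272) = -0.6068
z(FA) = z(H) − d' = -0.6068 − (-1.55) = 0.9432
false-alarm rate = Φ(0.9432) = 0.8272

false-alarm rate = 0.827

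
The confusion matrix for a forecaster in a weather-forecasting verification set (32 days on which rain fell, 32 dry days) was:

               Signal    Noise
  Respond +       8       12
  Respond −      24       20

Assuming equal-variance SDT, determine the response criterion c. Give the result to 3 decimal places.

H = 8/32 = 0.2500
FA = 12/32 = 0.3750
Φ⁻¹(H) = Φ⁻¹(0.2500) = -0.6745
Φ⁻¹(FA) = Φ⁻¹(0.3750) = -0.3186
c = −½·[z(H) + z(FA)] = −0.5 × (-0.6745 + (-0.3186)) = 0.49655

c = 0.497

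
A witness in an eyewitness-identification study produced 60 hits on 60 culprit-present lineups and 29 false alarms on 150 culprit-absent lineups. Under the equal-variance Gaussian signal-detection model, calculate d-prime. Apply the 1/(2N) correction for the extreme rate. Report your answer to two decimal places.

The hit rate is 60/60 = 1, so apply the 1/(2N) correction: H → 1 − 1/(2·60) = 0.99167.
z(H) = z(0.99167) = 2.394
z(FA) = z(0.19333) = -0.866
d' = 2.394 − (-0.866) = 3.260

d-prime = 3.26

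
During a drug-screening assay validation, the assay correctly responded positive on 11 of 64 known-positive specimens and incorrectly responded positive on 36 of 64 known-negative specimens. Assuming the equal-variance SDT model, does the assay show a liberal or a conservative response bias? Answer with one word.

conservative

z(H) = -0.947, z(FA) = 0.157
c = −½·(z(H) + z(FA)) = 0.395
c > 0 → conservative criterion (biased toward responding “no”).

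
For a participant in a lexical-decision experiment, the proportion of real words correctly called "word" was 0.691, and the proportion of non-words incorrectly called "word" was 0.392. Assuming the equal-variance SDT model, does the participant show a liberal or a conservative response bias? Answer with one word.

z(H) = 0.499, z(FA) = -0.274
c = −½·(z(H) + z(FA)) = -0.1125
c < 0 → liberal criterion (biased toward responding “yes”).

liberal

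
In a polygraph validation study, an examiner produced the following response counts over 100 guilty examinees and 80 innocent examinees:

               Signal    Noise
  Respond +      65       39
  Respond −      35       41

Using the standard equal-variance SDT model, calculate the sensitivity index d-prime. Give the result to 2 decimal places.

d-prime = 0.42

H = 65/100 = 0.6500
FA = 39/80 = 0.4875
Φ⁻¹(0.6500) = 0.3853, Φ⁻¹(0.4875) = -0.0313
d' = z(H) − z(FA) = 0.3853 − (-0.0313) = 0.4166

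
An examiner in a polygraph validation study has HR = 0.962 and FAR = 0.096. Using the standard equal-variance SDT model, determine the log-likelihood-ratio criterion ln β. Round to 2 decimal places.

ln β = -0.72

z(H) = 1.774
z(FA) = -1.305
ln β = −½·[z(H)² − z(FA)²] = −0.5 × (3.147 − 1.703) = -0.722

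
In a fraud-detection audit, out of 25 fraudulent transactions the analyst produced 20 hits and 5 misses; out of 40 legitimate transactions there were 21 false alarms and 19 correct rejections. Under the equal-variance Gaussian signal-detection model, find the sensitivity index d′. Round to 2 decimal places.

H = 20/25 = 0.8000
FA = 21/40 = 0.5250
z(H) = z(0.8000) = 0.8416
z(FA) = z(0.5250) = 0.0627
d' = z(H) − z(FA) = 0.8416 − 0.0627 = 0.7789

d′ = 0.78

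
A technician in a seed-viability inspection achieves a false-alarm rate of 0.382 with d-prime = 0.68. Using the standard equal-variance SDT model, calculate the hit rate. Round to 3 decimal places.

z(false-alarm rate) = z(0.382) = -0.3002
z(H) = z(FA) + d' = -0.3002 + 0.68 = 0.3798
hit rate = Φ(0.3798) = 0.6480

hit rate = 0.648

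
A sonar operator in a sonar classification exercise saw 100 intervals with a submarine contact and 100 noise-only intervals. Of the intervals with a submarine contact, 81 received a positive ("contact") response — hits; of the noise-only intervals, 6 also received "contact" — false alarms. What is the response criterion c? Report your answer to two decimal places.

c = 0.34

H = 81/100 = 0.8100
FA = 6/100 = 0.0600
z(H) = 0.878
z(FA) = -1.555
c = −½·[z(H) + z(FA)] = −0.5 × (0.878 + (-1.555)) = 0.3385
c > 0: the sonar operator has a conservative response bias.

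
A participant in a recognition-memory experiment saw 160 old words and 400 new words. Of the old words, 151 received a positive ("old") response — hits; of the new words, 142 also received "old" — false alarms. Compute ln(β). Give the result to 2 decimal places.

ln β = -1.19

H = 151/160 = 0.9437
FA = 142/400 = 0.3550
Φ⁻¹(0.9437) = 1.587, Φ⁻¹(0.3550) = -0.372
ln β = −½·[z(H)² − z(FA)²] = −0.5 × (2.519 − 0.138) = -1.1905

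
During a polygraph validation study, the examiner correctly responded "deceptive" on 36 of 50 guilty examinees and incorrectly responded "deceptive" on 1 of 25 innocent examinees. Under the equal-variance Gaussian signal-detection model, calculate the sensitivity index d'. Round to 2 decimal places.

d' = 2.33

H = 36/50 = 0.7200
FA = 1/25 = 0.0400
z(0.7200) = 0.583, z(0.0400) = -1.751
d' = z(H) − z(FA) = 0.583 − (-1.751) = 2.334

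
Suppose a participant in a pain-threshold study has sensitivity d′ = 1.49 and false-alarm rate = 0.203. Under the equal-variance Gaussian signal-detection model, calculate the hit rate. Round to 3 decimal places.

hit rate = 0.745

z(false-alarm rate) = z(0.203) = -0.8310
z(H) = z(FA) + d' = -0.8310 + 1.49 = 0.6590
hit rate = Φ(0.6590) = 0.7451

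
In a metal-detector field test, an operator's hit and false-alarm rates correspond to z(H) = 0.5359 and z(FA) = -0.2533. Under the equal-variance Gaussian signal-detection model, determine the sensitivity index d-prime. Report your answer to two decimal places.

d' = z(H) − z(FA) = 0.5359 − (-0.2533) = 0.7892

d-prime = 0.79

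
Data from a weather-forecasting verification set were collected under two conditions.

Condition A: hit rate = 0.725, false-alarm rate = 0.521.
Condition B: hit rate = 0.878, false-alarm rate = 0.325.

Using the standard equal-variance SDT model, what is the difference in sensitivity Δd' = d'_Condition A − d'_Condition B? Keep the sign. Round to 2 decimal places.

Δd' = -1.07

Condition A: z(0.725) = 0.598, z(0.521) = 0.053, d' = 0.545
Condition B: z(0.878) = 1.165, z(0.325) = -0.454, d' = 1.619
Δd' = d'_Condition A − d'_Condition B = 0.545 − 1.619 = -1.074
Condition B has the higher sensitivity.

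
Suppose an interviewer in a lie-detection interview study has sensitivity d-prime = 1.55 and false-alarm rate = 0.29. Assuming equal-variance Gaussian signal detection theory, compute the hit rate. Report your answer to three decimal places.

z(false-alarm rate) = z(0.29) = -0.5534
z(H) = z(FA) + d' = -0.5534 + 1.55 = 0.9966
hit rate = Φ(0.9966) = 0.8405

hit rate = 0.841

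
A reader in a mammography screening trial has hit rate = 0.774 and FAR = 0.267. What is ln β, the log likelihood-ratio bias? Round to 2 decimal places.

ln β = -0.09

z(H) = 0.752
z(FA) = -0.622
ln β = −½·[z(H)² − z(FA)²] = −0.5 × (0.566 − 0.387) = -0.0895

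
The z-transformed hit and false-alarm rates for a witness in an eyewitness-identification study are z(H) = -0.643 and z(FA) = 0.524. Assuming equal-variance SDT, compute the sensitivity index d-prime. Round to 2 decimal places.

d-prime = -1.17

d' = z(H) − z(FA) = -0.643 − 0.524 = -1.167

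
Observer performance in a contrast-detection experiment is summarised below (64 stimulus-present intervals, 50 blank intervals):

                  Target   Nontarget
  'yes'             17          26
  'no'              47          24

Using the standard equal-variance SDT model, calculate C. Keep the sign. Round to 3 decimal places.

C = 0.288

H = 17/64 = 0.2656
FA = 26/50 = 0.5200
z(H) = z(0.2656) = -0.6262
z(FA) = z(0.5200) = 0.0502
c = −½·[z(H) + z(FA)] = −0.5 × (-0.6262 + 0.0502) = 0.2880
c > 0: the observer has a conservative response bias.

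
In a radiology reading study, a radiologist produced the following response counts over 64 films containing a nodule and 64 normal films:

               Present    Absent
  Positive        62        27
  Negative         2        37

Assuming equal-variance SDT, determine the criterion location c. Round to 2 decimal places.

c = -0.83

H = 62/64 = 0.9688
FA = 27/64 = 0.4219
Φ⁻¹(H) = 1.863
Φ⁻¹(FA) = -0.197
c = −½·[z(H) + z(FA)] = −0.5 × (1.863 + (-0.197)) = -0.833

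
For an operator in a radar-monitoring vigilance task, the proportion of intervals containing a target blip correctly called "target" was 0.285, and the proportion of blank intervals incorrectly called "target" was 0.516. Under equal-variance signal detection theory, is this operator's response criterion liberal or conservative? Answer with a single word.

z(H) = -0.568, z(FA) = 0.040
c = −½·(z(H) + z(FA)) = 0.264
c > 0 → conservative criterion (biased toward responding “no”).

conservative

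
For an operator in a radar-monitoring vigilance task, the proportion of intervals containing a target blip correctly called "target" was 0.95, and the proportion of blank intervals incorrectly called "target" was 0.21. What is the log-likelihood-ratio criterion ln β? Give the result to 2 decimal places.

ln β = -1.03

z(H) = z(0.95) = 1.645
z(FA) = z(0.21) = -0.806
ln β = −½·[z(H)² − z(FA)²] = −0.5 × (2.706 − 0.650) = -1.028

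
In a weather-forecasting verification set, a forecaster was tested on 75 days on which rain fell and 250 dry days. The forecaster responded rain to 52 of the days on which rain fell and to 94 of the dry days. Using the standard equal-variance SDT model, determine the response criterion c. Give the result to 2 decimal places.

c = -0.09

H = 52/75 = 0.6933
FA = 94/250 = 0.3760
z(0.6933) = 0.5052, z(0.3760) = -0.3160
c = −½·[z(H) + z(FA)] = −0.5 × (0.5052 + (-0.3160)) = -0.0946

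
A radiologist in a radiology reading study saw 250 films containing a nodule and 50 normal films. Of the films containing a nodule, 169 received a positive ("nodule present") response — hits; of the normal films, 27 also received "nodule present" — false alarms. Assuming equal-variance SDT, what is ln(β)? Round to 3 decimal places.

H = 169/250 = 0.6760
FA = 27/50 = 0.5400
z(H) = 0.4565
z(FA) = 0.1004
ln β = −½·[z(H)² − z(FA)²] = −0.5 × (0.2084 − 0.0101) = -0.09915

ln β = -0.099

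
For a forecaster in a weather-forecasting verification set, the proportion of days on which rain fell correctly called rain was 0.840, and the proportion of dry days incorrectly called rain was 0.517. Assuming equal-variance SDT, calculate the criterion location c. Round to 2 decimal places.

z(0.840) = 0.9945, z(0.517) = 0.0426
c = −½·[z(H) + z(FA)] = −0.5 × (0.9945 + 0.0426) = -0.51855

c = -0.52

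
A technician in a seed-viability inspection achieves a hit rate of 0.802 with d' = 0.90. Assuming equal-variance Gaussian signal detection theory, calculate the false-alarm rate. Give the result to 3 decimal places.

z(hit rate) = z(0.802) = 0.8488
z(FA) = z(H) − d' = 0.8488 − 0.90 = -0.0512
false-alarm rate = Φ(-0.0512) = 0.4796

false-alarm rate = 0.480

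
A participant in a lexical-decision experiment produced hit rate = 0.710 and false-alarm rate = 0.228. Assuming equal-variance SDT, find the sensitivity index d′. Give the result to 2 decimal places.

Φ⁻¹(H) = 0.553
Φ⁻¹(FA) = -0.745
d' = z(H) − z(FA) = 0.553 − (-0.745) = 1.298

d′ = 1.30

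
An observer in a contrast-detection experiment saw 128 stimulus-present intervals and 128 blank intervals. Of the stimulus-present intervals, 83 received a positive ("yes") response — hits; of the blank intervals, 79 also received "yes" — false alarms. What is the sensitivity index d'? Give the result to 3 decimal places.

H = 83/128 = 0.6484
FA = 79/128 = 0.6172
Φ⁻¹(H) = 0.3810
Φ⁻¹(FA) = 0.2981
d' = z(H) − z(FA) = 0.3810 − 0.2981 = 0.0829

d' = 0.083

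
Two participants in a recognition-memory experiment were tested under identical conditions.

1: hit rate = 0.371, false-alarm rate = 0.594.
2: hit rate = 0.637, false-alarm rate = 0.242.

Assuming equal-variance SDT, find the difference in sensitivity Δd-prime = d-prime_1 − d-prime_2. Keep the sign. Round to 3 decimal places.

Δd-prime = -1.617

1: z(0.371) = -0.3292, z(0.594) = 0.2378, d' = -0.5670
2: z(0.637) = 0.3505, z(0.242) = -0.6999, d' = 1.0504
Δd' = d'_1 − d'_2 = -0.5670 − 1.0504 = -1.6174
2 has the higher sensitivity.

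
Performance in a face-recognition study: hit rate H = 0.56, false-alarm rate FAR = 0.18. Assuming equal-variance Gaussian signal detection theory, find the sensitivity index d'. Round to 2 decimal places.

Φ⁻¹(H) = Φ⁻¹(0.56) = 0.151
Φ⁻¹(FA) = Φ⁻¹(0.18) = -0.915
d' = z(H) − z(FA) = 0.151 − (-0.915) = 1.066

d' = 1.07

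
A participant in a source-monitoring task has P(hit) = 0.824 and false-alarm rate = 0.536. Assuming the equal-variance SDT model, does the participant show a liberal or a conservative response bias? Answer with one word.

z(H) = 0.931, z(FA) = 0.090
c = −½·(z(H) + z(FA)) = -0.5105
c < 0 → liberal criterion (biased toward responding “yes”).

liberal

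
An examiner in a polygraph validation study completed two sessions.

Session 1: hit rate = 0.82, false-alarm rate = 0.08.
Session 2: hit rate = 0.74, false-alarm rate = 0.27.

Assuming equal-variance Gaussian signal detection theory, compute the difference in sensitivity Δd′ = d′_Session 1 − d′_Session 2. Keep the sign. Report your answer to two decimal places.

Session 1: z(0.82) = 0.915, z(0.08) = -1.405, d' = 2.320
Session 2: z(0.74) = 0.643, z(0.27) = -0.613, d' = 1.256
Δd' = d'_Session 1 − d'_Session 2 = 2.320 − 1.256 = 1.064
Session 1 has the higher sensitivity.

Δd′ = 1.06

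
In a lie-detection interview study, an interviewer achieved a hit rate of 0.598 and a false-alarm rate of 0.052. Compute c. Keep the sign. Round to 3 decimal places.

z(H) = 0.2482
z(FA) = -1.6258
c = −½·[z(H) + z(FA)] = −0.5 × (0.2482 + (-1.6258)) = 0.6888

c = 0.689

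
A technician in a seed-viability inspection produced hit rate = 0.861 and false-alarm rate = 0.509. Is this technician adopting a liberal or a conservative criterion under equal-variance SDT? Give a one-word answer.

liberal

z(H) = 1.085, z(FA) = 0.023
c = −½·(z(H) + z(FA)) = -0.554
c < 0 → liberal criterion (biased toward responding “yes”).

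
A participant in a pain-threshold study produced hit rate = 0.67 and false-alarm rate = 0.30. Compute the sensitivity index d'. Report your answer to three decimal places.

Φ⁻¹(0.67) = 0.4399, Φ⁻¹(0.30) = -0.5244
d' = z(H) − z(FA) = 0.4399 − (-0.5244) = 0.9643

d' = 0.964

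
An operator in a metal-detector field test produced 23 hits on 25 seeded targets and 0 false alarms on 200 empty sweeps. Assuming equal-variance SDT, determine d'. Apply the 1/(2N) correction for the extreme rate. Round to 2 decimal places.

d' = 4.21

The false-alarm rate is 0/200 = 0, so apply the 1/(2N) correction: FA → 1/(2·200) = 0.00250.
z(H) = z(0.92000) = 1.405
z(FA) = z(0.00250) = -2.807
d' = 1.405 − (-2.807) = 4.212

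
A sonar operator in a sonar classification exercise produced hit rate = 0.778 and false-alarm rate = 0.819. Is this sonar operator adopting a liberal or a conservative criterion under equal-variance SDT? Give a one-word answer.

liberal

z(H) = 0.765, z(FA) = 0.912
c = −½·(z(H) + z(FA)) = -0.8385
c < 0 → liberal criterion (biased toward responding “yes”).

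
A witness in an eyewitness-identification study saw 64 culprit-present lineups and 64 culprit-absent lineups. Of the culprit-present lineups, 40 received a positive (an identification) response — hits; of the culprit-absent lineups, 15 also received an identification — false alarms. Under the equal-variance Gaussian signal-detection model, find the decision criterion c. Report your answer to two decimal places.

c = 0.20

H = 40/64 = 0.6250
FA = 15/64 = 0.2344
z(0.6250) = 0.3186, z(0.2344) = -0.7244
c = −½·[z(H) + z(FA)] = −0.5 × (0.3186 + (-0.7244)) = 0.2029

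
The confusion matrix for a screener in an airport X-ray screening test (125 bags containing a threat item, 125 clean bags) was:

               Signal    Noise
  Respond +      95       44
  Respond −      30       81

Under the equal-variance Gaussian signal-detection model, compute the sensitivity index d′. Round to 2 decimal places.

d′ = 1.09

H = 95/125 = 0.7600
FA = 44/125 = 0.3520
Φ⁻¹(0.7600) = 0.706, Φ⁻¹(0.3520) = -0.380
d' = z(H) − z(FA) = 0.706 − (-0.380) = 1.086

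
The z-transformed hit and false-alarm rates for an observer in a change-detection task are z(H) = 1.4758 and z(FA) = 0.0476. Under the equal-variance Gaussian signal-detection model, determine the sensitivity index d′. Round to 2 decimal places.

d′ = 1.43

d' = z(H) − z(FA) = 1.4758 − 0.0476 = 1.4282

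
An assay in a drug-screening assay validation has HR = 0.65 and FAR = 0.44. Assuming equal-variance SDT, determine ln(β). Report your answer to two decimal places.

z(H) = 0.385
z(FA) = -0.151
ln β = −½·[z(H)² − z(FA)²] = −0.5 × (0.148 − 0.023) = -0.0625

ln β = -0.06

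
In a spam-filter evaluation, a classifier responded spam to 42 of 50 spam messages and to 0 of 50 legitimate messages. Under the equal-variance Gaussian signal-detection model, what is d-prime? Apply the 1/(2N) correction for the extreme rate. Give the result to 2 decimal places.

The false-alarm rate is 0/50 = 0, so apply the 1/(2N) correction: FA → 1/(2·50) = 0.01000.
z(H) = z(0.84000) = 0.994
z(FA) = z(0.01000) = -2.326
d' = 0.994 − (-2.326) = 3.320

d-prime = 3.32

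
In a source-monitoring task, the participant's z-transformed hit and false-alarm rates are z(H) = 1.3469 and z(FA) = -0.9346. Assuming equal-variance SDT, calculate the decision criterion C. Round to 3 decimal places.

C = -0.206

c = −½·[z(H) + z(FA)] = −½·(1.3469 + (-0.9346)) = -0.20615
c < 0: the participant has a liberal response bias.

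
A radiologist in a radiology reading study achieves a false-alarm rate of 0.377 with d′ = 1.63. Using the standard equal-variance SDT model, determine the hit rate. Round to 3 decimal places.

z(false-alarm rate) = z(0.377) = -0.3134
z(H) = z(FA) + d' = -0.3134 + 1.63 = 1.3166
hit rate = Φ(1.3166) = 0.9060

hit rate = 0.906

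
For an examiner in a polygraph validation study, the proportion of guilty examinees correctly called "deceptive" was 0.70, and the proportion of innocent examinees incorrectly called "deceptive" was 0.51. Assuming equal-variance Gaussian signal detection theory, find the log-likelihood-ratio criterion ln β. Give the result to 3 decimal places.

ln β = -0.137

Φ⁻¹(H) = Φ⁻¹(0.70) = 0.5244
Φ⁻¹(FA) = Φ⁻¹(0.51) = 0.0251
ln β = −½·[z(H)² − z(FA)²] = −0.5 × (0.2750 − 0.0006) = -0.1372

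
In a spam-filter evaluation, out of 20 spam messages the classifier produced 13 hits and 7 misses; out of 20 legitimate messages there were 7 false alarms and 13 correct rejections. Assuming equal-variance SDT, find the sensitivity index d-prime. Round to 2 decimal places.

H = 13/20 = 0.6500
FA = 7/20 = 0.3500
Φ⁻¹(H) = 0.385
Φ⁻¹(FA) = -0.385
d' = z(H) − z(FA) = 0.385 − (-0.385) = 0.770

d-prime = 0.77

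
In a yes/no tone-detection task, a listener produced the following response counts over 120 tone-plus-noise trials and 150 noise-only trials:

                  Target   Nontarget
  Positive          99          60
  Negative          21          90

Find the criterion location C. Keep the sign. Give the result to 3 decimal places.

H = 99/120 = 0.8250
FA = 60/150 = 0.4000
z(H) = z(0.8250) = 0.9346
z(FA) = z(0.4000) = -0.2533
c = −½·[z(H) + z(FA)] = −0.5 × (0.9346 + (-0.2533)) = -0.34065
c < 0: the listener has a liberal response bias.

C = -0.341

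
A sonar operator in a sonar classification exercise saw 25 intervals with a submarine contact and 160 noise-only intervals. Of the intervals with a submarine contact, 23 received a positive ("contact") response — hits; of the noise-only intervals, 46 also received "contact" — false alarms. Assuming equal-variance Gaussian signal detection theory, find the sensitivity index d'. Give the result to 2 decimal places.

H = 23/25 = 0.9200
FA = 46/160 = 0.2875
z(0.9200) = 1.405, z(0.2875) = -0.561
d' = z(H) − z(FA) = 1.405 − (-0.561) = 1.966

d' = 1.97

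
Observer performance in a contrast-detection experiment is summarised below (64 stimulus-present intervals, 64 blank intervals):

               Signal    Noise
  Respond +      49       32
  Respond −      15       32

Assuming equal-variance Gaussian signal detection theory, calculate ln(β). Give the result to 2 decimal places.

H = 49/64 = 0.7656
FA = 32/64 = 0.5000
z(0.7656) = 0.724, z(0.5000) = 0.000
ln β = −½·[z(H)² − z(FA)²] = −0.5 × (0.524 − 0.000) = -0.262

ln β = -0.26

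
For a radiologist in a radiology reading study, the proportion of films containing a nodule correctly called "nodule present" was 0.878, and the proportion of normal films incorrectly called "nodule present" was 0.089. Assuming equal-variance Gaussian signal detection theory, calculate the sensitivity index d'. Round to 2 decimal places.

Φ⁻¹(0.878) = 1.165, Φ⁻¹(0.089) = -1.347
d' = z(H) − z(FA) = 1.165 − (-1.347) = 2.512

d' = 2.51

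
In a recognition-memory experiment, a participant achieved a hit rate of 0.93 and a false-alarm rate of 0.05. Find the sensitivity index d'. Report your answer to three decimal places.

z(0.93) = 1.4758, z(0.05) = -1.6449
d' = z(H) − z(FA) = 1.4758 − (-1.6449) = 3.1207

d' = 3.121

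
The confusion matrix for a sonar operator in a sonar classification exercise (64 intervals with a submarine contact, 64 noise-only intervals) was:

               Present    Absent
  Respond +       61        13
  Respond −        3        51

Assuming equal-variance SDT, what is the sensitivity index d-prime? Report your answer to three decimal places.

d-prime = 2.506

H = 61/64 = 0.9531
FA = 13/64 = 0.2031
z(0.9531) = 1.6757, z(0.2031) = -0.8306
d' = z(H) − z(FA) = 1.6757 − (-0.8306) = 2.5063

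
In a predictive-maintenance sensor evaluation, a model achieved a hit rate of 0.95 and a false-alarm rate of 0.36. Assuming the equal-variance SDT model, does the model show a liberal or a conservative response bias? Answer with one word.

z(H) = 1.645, z(FA) = -0.358
c = −½·(z(H) + z(FA)) = -0.6435
c < 0 → liberal criterion (biased toward responding “yes”).

liberal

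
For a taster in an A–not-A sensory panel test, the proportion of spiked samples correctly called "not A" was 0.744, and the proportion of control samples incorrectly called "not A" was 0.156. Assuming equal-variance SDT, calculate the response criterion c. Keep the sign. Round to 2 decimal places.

Φ⁻¹(0.744) = 0.6557, Φ⁻¹(0.156) = -1.0110
c = −½·[z(H) + z(FA)] = −0.5 × (0.6557 + (-1.0110)) = 0.17765

c = 0.18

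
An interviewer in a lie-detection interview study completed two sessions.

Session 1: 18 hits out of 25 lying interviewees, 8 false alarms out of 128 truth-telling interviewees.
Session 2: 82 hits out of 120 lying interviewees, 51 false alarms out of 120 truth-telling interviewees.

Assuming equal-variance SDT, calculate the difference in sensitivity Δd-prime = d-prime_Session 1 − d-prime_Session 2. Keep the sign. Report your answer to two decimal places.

Δd-prime = 1.45

Session 1: z(0.7200) = 0.583, z(0.0625) = -1.534, d' = 2.117
Session 2: z(0.6833) = 0.477, z(0.4250) = -0.189, d' = 0.666
Δd' = d'_Session 1 − d'_Session 2 = 2.117 − 0.666 = 1.451
Session 1 has the higher sensitivity.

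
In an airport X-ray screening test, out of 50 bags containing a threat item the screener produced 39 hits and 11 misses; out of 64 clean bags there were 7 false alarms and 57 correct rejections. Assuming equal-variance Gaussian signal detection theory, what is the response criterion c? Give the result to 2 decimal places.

c = 0.23

H = 39/50 = 0.7800
FA = 7/64 = 0.1094
Φ⁻¹(H) = Φ⁻¹(0.7800) = 0.772
Φ⁻¹(FA) = Φ⁻¹(0.1094) = -1.230
c = −½·[z(H) + z(FA)] = −0.5 × (0.772 + (-1.230)) = 0.229
c > 0: the screener has a conservative response bias.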